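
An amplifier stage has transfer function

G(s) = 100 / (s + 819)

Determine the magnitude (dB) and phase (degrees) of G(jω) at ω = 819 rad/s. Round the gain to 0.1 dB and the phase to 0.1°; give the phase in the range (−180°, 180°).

Substitute s = j819:
Numerator: 100 = 100 + j0
Denominator: (j819) + 819 = 819 + j819
|N| = √(100² + 0²) ≈ 100, ∠N ≈ 0.00°
|D| = √(819² + 819²) ≈ 1158.2, ∠D ≈ 45.00°
|G| = 100 / 1158.2 ≈ 0.086341
Gain = 20 log₁₀(0.086341) ≈ -21.28 dB
∠G = 0.00° − 45.00° = -45.00°

-21.3 dB, -45.0°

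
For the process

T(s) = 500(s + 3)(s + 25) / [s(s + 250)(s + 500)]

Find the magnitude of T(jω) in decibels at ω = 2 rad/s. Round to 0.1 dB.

-14.9 dB

At s = jω = j2:
zero (s+3): 3 + j2 → |·| = √(3²+2²) = √13 ≈ 3.6056, ∠ = arctan(2/3) ≈ 33.69°
zero (s+25): 25 + j2 → |·| = √(25²+2²) = √629 ≈ 25.08, ∠ = arctan(2/25) ≈ 4.57°
pole (s+250): 250 + j2 → |·| = √(250²+2²) = √62504 ≈ 250.01, ∠ = arctan(2/250) ≈ 0.46°
pole (s+500): 500 + j2 → |·| = √(500²+2²) = √250004 ≈ 500, ∠ = arctan(2/500) ≈ 0.23°
pole at origin: |s| = 2, ∠ = 90.00° (in denominator)
|T| = 500 · 90.428 / 2.5001e+05 ≈ 0.18085
Gain = 20 log₁₀(0.18085) ≈ -14.85 dB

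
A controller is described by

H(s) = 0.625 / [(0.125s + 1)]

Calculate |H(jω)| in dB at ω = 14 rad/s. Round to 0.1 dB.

At ω = 14 rad/s:
pole (1 + j14·0.125) = 1 + j1.75 → |·| ≈ 2.0156, ∠ ≈ 60.26°
|H| = 0.625 · 1 / (2.0156) ≈ 0.31008
Gain = 20 log₁₀(0.31008) ≈ -10.17 dB

-10.2 dB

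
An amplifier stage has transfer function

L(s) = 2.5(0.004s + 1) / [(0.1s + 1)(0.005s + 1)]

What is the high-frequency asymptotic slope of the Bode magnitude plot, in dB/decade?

-20 dB/decade

Each pole contributes −20 dB/decade at high frequency; each zero contributes +20 dB/decade.
Net: 1 zero(s) − 2 pole(s) → -20 dB/decade.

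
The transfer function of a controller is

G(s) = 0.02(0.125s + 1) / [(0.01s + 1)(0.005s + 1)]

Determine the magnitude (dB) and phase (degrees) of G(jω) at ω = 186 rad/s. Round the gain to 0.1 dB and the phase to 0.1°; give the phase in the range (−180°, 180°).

At ω = 186 rad/s:
zero (1 + j186·0.125) = 1 + j23.25 → |·| ≈ 23.271, ∠ ≈ 87.54°
pole (1 + j186·0.01) = 1 + j1.86 → |·| ≈ 2.1118, ∠ ≈ 61.74°
pole (1 + j186·0.005) = 1 + j0.93 → |·| ≈ 1.3656, ∠ ≈ 42.92°
|G| = 0.02 · 23.271 / (2.1118 · 1.3656) ≈ 0.16139
Gain = 20 log₁₀(0.16139) ≈ -15.84 dB
∠G = (87.54°) − (61.74° + 42.92°) = -17.12°

-15.8 dB, -17.1°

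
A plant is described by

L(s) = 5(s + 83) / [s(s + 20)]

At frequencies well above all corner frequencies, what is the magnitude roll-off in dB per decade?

-20 dB/decade

Each pole contributes −20 dB/decade at high frequency; each zero contributes +20 dB/decade.
Net: 1 zero(s) − 2 pole(s) → -20 dB/decade.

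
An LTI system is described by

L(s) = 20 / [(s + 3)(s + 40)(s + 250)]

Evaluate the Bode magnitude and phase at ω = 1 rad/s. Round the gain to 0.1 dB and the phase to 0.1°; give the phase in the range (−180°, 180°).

-64.0 dB, -20.1°

At s = jω = j1:
pole (s+3): 3 + j1 → |·| = √(3²+1²) = √10 ≈ 3.1623, ∠ = arctan(1/3) ≈ 18.43°
pole (s+40): 40 + j1 → |·| = √(40²+1²) = √1601 ≈ 40.012, ∠ = arctan(1/40) ≈ 1.43°
pole (s+250): 250 + j1 → |·| = √(250²+1²) = √62501 ≈ 250, ∠ = arctan(1/250) ≈ 0.23°
|L| = 20 / 31632 ≈ 0.00063227
Gain = 20 log₁₀(0.00063227) ≈ -63.98 dB
∠L = 0.00° − 20.09° = -20.09°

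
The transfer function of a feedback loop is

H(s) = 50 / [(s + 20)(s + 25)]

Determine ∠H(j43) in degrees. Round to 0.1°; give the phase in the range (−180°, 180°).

-124.9°

At s = jω = j43:
pole (s+20): 20 + j43 → |·| = √(20²+43²) = √2249 ≈ 47.424, ∠ = arctan(43/20) ≈ 65.06°
pole (s+25): 25 + j43 → |·| = √(25²+43²) = √2474 ≈ 49.739, ∠ = arctan(43/25) ≈ 59.83°
∠H = 0.00° − 124.89° = -124.89°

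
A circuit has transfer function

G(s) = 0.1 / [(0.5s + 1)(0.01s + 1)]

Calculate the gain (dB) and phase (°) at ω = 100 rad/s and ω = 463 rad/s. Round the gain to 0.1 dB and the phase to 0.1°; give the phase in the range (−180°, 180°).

At ω = 100 rad/s:
pole (1 + j100·0.5) = 1 + j50 → |·| ≈ 50.01, ∠ ≈ 88.85°
pole (1 + j100·0.01) = 1 + j1 → |·| ≈ 1.4142, ∠ ≈ 45.00°
|G| = 0.1 · 1 / (50.01 · 1.4142) ≈ 0.0014139
Gain = 20 log₁₀(0.0014139) ≈ -56.99 dB
∠G = (0°) − (88.85° + 45.00°) = -133.85°

At ω = 463 rad/s:
pole (1 + j463·0.5) = 1 + j231.5 → |·| ≈ 231.5, ∠ ≈ 89.75°
pole (1 + j463·0.01) = 1 + j4.63 → |·| ≈ 4.7368, ∠ ≈ 77.81°
|G| = 0.1 · 1 / (231.5 · 4.7368) ≈ 9.1194e-05
Gain = 20 log₁₀(9.1194e-05) ≈ -80.80 dB
∠G = (0°) − (89.75° + 77.81°) = -167.56°

ω = 100: -57.0 dB, -133.9°; ω = 463: -80.8 dB, -167.6°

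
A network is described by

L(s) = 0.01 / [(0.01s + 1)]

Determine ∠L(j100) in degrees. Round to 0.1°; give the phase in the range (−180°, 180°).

At ω = 100 rad/s:
pole (1 + j100·0.01) = 1 + j1 → |·| ≈ 1.4142, ∠ ≈ 45.00°
∠L = (0°) − (45.00°) = -45.00°

-45.0°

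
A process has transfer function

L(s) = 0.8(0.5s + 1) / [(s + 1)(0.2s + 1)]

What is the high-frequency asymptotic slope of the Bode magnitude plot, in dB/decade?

-20 dB/decade

Each pole contributes −20 dB/decade at high frequency; each zero contributes +20 dB/decade.
Net: 1 zero(s) − 2 pole(s) → -20 dB/decade.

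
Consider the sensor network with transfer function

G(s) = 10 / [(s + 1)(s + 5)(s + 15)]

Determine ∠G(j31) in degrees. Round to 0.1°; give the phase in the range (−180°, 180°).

126.8°

At s = jω = j31:
pole (s+1): 1 + j31 → |·| = √(1²+31²) = √962 ≈ 31.016, ∠ = arctan(31/1) ≈ 88.15°
pole (s+5): 5 + j31 → |·| = √(5²+31²) = √986 ≈ 31.401, ∠ = arctan(31/5) ≈ 80.84°
pole (s+15): 15 + j31 → |·| = √(15²+31²) = √1186 ≈ 34.438, ∠ = arctan(31/15) ≈ 64.18°
∠G = 0.00° − 233.17° = -233.17° ≡ 126.83° (principal value)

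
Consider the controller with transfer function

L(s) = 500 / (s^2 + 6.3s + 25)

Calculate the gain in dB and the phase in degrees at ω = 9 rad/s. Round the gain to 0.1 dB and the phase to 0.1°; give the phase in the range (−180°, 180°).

At s = jω = j9:
quadratic: (j9)² + 6.3·j9 + 25 = -56 + j56.7 → |·| ≈ 79.692, ∠ ≈ 134.64°
|L| = 500 / 79.692 ≈ 6.2742
Gain = 20 log₁₀(6.2742) ≈ 15.95 dB
∠L = 0.00° − 134.64° = -134.64°

16.0 dB, -134.6°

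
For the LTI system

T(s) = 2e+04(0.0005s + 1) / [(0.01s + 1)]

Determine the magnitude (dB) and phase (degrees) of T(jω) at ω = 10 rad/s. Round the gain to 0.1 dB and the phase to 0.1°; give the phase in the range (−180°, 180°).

86.0 dB, -5.4°

At ω = 10 rad/s:
zero (1 + j10·0.0005) = 1 + j0.005 → |·| ≈ 1, ∠ ≈ 0.29°
pole (1 + j10·0.01) = 1 + j0.1 → |·| ≈ 1.005, ∠ ≈ 5.71°
|T| = 2e+04 · 1 / (1.005) ≈ 19900
Gain = 20 log₁₀(19900) ≈ 85.98 dB
∠T = (0.29°) − (5.71°) = -5.42°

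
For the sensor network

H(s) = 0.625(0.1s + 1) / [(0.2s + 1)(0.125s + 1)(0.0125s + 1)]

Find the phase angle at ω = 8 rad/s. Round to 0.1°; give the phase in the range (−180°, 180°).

-70.0°

At ω = 8 rad/s:
zero (1 + j8·0.1) = 1 + j0.8 → |·| ≈ 1.2806, ∠ ≈ 38.66°
pole (1 + j8·0.2) = 1 + j1.6 → |·| ≈ 1.8868, ∠ ≈ 57.99°
pole (1 + j8·0.125) = 1 + j1 → |·| ≈ 1.4142, ∠ ≈ 45.00°
pole (1 + j8·0.0125) = 1 + j0.1 → |·| ≈ 1.005, ∠ ≈ 5.71°
∠H = (38.66°) − (57.99° + 45.00° + 5.71°) = -70.04°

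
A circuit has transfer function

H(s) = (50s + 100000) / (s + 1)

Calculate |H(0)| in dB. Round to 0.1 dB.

100.0 dB

H(0) = 100000 / 1 = 1e+05
20 log₁₀(1e+05) ≈ 100.00 dB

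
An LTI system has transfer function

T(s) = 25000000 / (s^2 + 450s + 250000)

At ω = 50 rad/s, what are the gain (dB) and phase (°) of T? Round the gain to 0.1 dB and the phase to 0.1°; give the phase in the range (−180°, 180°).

At s = jω = j50:
quadratic: (j50)² + 450·j50 + 250000 = 247500 + j22500 → |·| ≈ 2.4852e+05, ∠ ≈ 5.19°
|T| = 25000000 / 2.4852e+05 ≈ 100.6
Gain = 20 log₁₀(100.6) ≈ 40.05 dB
∠T = 0.00° − 5.19° = -5.19°

40.1 dB, -5.2°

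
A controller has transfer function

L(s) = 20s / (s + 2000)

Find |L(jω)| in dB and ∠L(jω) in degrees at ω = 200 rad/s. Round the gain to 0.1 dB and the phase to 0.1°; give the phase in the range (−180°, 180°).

6.0 dB, 84.3°

At s = jω = j200:
zero at origin: s = j200 → |·| = 200, ∠ = 90.00°
pole (s+2000): 2000 + j200 → |·| = √(2000²+200²) = √4040000 ≈ 2010, ∠ = arctan(200/2000) ≈ 5.71°
|L| = 20 · 200 / 2010 ≈ 1.99
Gain = 20 log₁₀(1.99) ≈ 5.98 dB
∠L = 90.00° − 5.71° = 84.29°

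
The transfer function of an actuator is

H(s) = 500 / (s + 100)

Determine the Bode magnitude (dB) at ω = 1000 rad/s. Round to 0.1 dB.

At s = jω = j1000:
pole (s+100): 100 + j1000 → |·| = √(100²+1000²) = √1010000 ≈ 1005, ∠ = arctan(1000/100) ≈ 84.29°
|H| = 500 / 1005 ≈ 0.49751
Gain = 20 log₁₀(0.49751) ≈ -6.06 dB

-6.1 dB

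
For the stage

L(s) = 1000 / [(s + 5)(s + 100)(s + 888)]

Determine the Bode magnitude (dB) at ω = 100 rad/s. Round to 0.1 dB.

At s = jω = j100:
pole (s+5): 5 + j100 → |·| = √(5²+100²) = √10025 ≈ 100.12, ∠ = arctan(100/5) ≈ 87.14°
pole (s+100): 100 + j100 → |·| = √(100²+100²) = √20000 ≈ 141.42, ∠ = arctan(100/100) ≈ 45.00°
pole (s+888): 888 + j100 → |·| = √(888²+100²) = √798544 ≈ 893.61, ∠ = arctan(100/888) ≈ 6.43°
|L| = 1000 / 1.2653e+07 ≈ 7.9033e-05
Gain = 20 log₁₀(7.9033e-05) ≈ -82.04 dB

-82.0 dB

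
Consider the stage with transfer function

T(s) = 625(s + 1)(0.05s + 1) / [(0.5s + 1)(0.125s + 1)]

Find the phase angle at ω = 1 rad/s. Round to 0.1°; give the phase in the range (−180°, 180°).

14.2°

At ω = 1 rad/s:
zero (1 + j1·1) = 1 + j1 → |·| ≈ 1.4142, ∠ ≈ 45.00°
zero (1 + j1·0.05) = 1 + j0.05 → |·| ≈ 1.0012, ∠ ≈ 2.86°
pole (1 + j1·0.5) = 1 + j0.5 → |·| ≈ 1.118, ∠ ≈ 26.57°
pole (1 + j1·0.125) = 1 + j0.125 → |·| ≈ 1.0078, ∠ ≈ 7.13°
∠T = (45.00° + 2.86°) − (26.57° + 7.13°) = 14.16°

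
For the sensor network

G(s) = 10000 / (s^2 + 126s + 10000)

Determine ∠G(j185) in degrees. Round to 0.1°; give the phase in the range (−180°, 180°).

-136.1°

At s = jω = j185:
quadratic: (j185)² + 126·j185 + 10000 = -24225 + j23310 → |·| ≈ 33619, ∠ ≈ 136.10°
∠G = 0.00° − 136.10° = -136.10°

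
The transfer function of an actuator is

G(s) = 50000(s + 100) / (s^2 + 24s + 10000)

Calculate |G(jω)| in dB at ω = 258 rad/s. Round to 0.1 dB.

47.7 dB

At s = jω = j258:
zero (s+100): 100 + j258 → |·| = √(100²+258²) = √76564 ≈ 276.7, ∠ = arctan(258/100) ≈ 68.81°
quadratic: (j258)² + 24·j258 + 10000 = -56564 + j6192 → |·| ≈ 56902, ∠ ≈ 173.75°
|G| = 50000 · 276.7 / 56902 ≈ 243.14
Gain = 20 log₁₀(243.14) ≈ 47.72 dB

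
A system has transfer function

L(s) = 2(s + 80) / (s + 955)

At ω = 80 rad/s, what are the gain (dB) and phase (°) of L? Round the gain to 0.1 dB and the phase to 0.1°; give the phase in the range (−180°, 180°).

At s = jω = j80:
zero (s+80): 80 + j80 → |·| = √(80²+80²) = √12800 ≈ 113.14, ∠ = arctan(80/80) ≈ 45.00°
pole (s+955): 955 + j80 → |·| = √(955²+80²) = √918425 ≈ 958.34, ∠ = arctan(80/955) ≈ 4.79°
|L| = 2 · 113.14 / 958.34 ≈ 0.23612
Gain = 20 log₁₀(0.23612) ≈ -12.54 dB
∠L = 45.00° − 4.79° = 40.21°

-12.5 dB, 40.2°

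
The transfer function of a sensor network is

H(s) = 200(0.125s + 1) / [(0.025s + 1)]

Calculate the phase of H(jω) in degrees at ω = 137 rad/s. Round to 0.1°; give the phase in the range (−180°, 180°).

At ω = 137 rad/s:
zero (1 + j137·0.125) = 1 + j17.125 → |·| ≈ 17.154, ∠ ≈ 86.66°
pole (1 + j137·0.025) = 1 + j3.425 → |·| ≈ 3.568, ∠ ≈ 73.72°
∠H = (86.66°) − (73.72°) = 12.94°

12.9°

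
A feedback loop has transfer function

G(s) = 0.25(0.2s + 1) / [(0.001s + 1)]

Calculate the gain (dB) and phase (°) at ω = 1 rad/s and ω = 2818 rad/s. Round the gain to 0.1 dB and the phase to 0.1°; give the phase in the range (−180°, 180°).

ω = 1: -11.9 dB, 11.3°; ω = 2818: 33.5 dB, 19.4°

At ω = 1 rad/s:
zero (1 + j1·0.2) = 1 + j0.2 → |·| ≈ 1.0198, ∠ ≈ 11.31°
pole (1 + j1·0.001) = 1 + j0.001 → |·| ≈ 1, ∠ ≈ 0.06°
|G| = 0.25 · 1.0198 / (1) ≈ 0.25495
Gain = 20 log₁₀(0.25495) ≈ -11.87 dB
∠G = (11.31°) − (0.06°) = 11.25°

At ω = 2818 rad/s:
zero (1 + j2818·0.2) = 1 + j563.6 → |·| ≈ 563.6, ∠ ≈ 89.90°
pole (1 + j2818·0.001) = 1 + j2.818 → |·| ≈ 2.9902, ∠ ≈ 70.46°
|G| = 0.25 · 563.6 / (2.9902) ≈ 47.121
Gain = 20 log₁₀(47.121) ≈ 33.46 dB
∠G = (89.90°) − (70.46°) = 19.44°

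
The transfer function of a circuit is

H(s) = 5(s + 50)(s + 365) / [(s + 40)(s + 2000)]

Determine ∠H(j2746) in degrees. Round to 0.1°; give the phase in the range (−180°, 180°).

28.3°

At s = jω = j2746:
zero (s+50): 50 + j2746 → |·| = √(50²+2746²) = √7543016 ≈ 2746.5, ∠ = arctan(2746/50) ≈ 88.96°
zero (s+365): 365 + j2746 → |·| = √(365²+2746²) = √7673741 ≈ 2770.2, ∠ = arctan(2746/365) ≈ 82.43°
pole (s+40): 40 + j2746 → |·| = √(40²+2746²) = √7542116 ≈ 2746.3, ∠ = arctan(2746/40) ≈ 89.17°
pole (s+2000): 2000 + j2746 → |·| = √(2000²+2746²) = √11540516 ≈ 3397.1, ∠ = arctan(2746/2000) ≈ 53.93°
∠H = 171.39° − 143.10° = 28.29°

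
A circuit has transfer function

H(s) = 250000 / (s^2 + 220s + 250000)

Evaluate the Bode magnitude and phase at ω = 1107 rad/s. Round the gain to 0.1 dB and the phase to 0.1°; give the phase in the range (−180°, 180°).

At s = jω = j1107:
quadratic: (j1107)² + 220·j1107 + 250000 = -975449 + j243540 → |·| ≈ 1.0054e+06, ∠ ≈ 165.98°
|H| = 250000 / 1.0054e+06 ≈ 0.24866
Gain = 20 log₁₀(0.24866) ≈ -12.09 dB
∠H = 0.00° − 165.98° = -165.98°

-12.1 dB, -166.0°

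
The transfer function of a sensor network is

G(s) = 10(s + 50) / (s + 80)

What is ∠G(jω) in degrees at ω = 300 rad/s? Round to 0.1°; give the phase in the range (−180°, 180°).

At s = jω = j300:
zero (s+50): 50 + j300 → |·| = √(50²+300²) = √92500 ≈ 304.14, ∠ = arctan(300/50) ≈ 80.54°
pole (s+80): 80 + j300 → |·| = √(80²+300²) = √96400 ≈ 310.48, ∠ = arctan(300/80) ≈ 75.07°
∠G = 80.54° − 75.07° = 5.47°

5.5°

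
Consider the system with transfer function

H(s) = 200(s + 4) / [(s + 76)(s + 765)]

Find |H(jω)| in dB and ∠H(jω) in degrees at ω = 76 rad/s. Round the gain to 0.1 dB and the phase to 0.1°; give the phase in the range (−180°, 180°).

At s = jω = j76:
zero (s+4): 4 + j76 → |·| = √(4²+76²) = √5792 ≈ 76.105, ∠ = arctan(76/4) ≈ 86.99°
pole (s+76): 76 + j76 → |·| = √(76²+76²) = √11552 ≈ 107.48, ∠ = arctan(76/76) ≈ 45.00°
pole (s+765): 765 + j76 → |·| = √(765²+76²) = √591001 ≈ 768.77, ∠ = arctan(76/765) ≈ 5.67°
|H| = 200 · 76.105 / 82627 ≈ 0.18421
Gain = 20 log₁₀(0.18421) ≈ -14.69 dB
∠H = 86.99° − 50.67° = 36.32°

-14.7 dB, 36.3°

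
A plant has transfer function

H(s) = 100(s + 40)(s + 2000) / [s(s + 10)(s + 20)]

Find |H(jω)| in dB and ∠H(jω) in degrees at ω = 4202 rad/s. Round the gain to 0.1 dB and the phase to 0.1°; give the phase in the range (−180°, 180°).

At s = jω = j4202:
zero (s+40): 40 + j4202 → |·| = √(40²+4202²) = √17658404 ≈ 4202.2, ∠ = arctan(4202/40) ≈ 89.45°
zero (s+2000): 2000 + j4202 → |·| = √(2000²+4202²) = √21656804 ≈ 4653.7, ∠ = arctan(4202/2000) ≈ 64.55°
pole (s+10): 10 + j4202 → |·| = √(10²+4202²) = √17656904 ≈ 4202, ∠ = arctan(4202/10) ≈ 89.86°
pole (s+20): 20 + j4202 → |·| = √(20²+4202²) = √17657204 ≈ 4202, ∠ = arctan(4202/20) ≈ 89.73°
pole at origin: |s| = 4202, ∠ = 90.00° (in denominator)
|H| = 100 · 1.9556e+07 / 7.4194e+10 ≈ 0.026358
Gain = 20 log₁₀(0.026358) ≈ -31.58 dB
∠H = 154.00° − 269.59° = -115.59°

-31.6 dB, -115.6°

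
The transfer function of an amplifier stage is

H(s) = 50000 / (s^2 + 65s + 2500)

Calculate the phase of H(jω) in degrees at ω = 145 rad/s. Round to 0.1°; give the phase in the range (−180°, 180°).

-153.0°

At s = jω = j145:
quadratic: (j145)² + 65·j145 + 2500 = -18525 + j9425 → |·| ≈ 20785, ∠ ≈ 153.03°
∠H = 0.00° − 153.03° = -153.03°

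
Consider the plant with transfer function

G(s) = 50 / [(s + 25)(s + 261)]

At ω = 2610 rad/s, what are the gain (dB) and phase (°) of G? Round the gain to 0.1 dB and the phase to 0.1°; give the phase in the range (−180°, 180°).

-102.7 dB, -173.7°

At s = jω = j2610:
pole (s+25): 25 + j2610 → |·| = √(25²+2610²) = √6812725 ≈ 2610.1, ∠ = arctan(2610/25) ≈ 89.45°
pole (s+261): 261 + j2610 → |·| = √(261²+2610²) = √6880221 ≈ 2623, ∠ = arctan(2610/261) ≈ 84.29°
|G| = 50 / 6.8463e+06 ≈ 7.3032e-06
Gain = 20 log₁₀(7.3032e-06) ≈ -102.73 dB
∠G = 0.00° − 173.74° = -173.74°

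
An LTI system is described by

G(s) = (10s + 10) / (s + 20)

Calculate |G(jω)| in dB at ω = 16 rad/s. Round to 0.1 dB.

15.9 dB

Substitute s = j16:
Numerator: 10(j16) + 10 = 10 + j160
Denominator: (j16) + 20 = 20 + j16
|N| = √(10² + 160²) ≈ 160.31, ∠N ≈ 86.42°
|D| = √(20² + 16²) ≈ 25.612, ∠D ≈ 38.66°
|G| = 160.31 / 25.612 ≈ 6.2592
Gain = 20 log₁₀(6.2592) ≈ 15.93 dB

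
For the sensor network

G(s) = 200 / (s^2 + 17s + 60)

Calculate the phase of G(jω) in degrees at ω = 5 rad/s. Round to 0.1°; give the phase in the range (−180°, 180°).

Substitute s = j5:
Numerator: 200 = 200 + j0
Denominator: (j5)^2 + 17(j5) + 60 = 35 + j85
|N| = √(200² + 0²) ≈ 200, ∠N ≈ 0.00°
|D| = √(35² + 85²) ≈ 91.924, ∠D ≈ 67.62°
∠G = 0.00° − 67.62° = -67.62°

-67.6°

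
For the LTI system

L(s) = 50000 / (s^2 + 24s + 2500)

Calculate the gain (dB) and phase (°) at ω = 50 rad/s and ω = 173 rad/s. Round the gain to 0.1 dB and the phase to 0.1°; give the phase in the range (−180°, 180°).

At s = jω = j50:
quadratic: (j50)² + 24·j50 + 2500 = 0 + j1200 → |·| ≈ 1200, ∠ ≈ 90.00°
|L| = 50000 / 1200 ≈ 41.667
Gain = 20 log₁₀(41.667) ≈ 32.40 dB
∠L = 0.00° − 90.00° = -90.00°

At s = jω = j173:
quadratic: (j173)² + 24·j173 + 2500 = -27429 + j4152 → |·| ≈ 27741, ∠ ≈ 171.39°
|L| = 50000 / 27741 ≈ 1.8024
Gain = 20 log₁₀(1.8024) ≈ 5.12 dB
∠L = 0.00° − 171.39° = -171.39°

ω = 50: 32.4 dB, -90.0°; ω = 173: 5.1 dB, -171.4°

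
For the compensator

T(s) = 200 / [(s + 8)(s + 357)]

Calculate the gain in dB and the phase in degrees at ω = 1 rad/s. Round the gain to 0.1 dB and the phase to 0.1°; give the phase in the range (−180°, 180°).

At s = jω = j1:
pole (s+8): 8 + j1 → |·| = √(8²+1²) = √65 ≈ 8.0623, ∠ = arctan(1/8) ≈ 7.13°
pole (s+357): 357 + j1 → |·| = √(357²+1²) = √127450 ≈ 357, ∠ = arctan(1/357) ≈ 0.16°
|T| = 200 / 2878.2 ≈ 0.069488
Gain = 20 log₁₀(0.069488) ≈ -23.16 dB
∠T = 0.00° − 7.29° = -7.29°

-23.2 dB, -7.3°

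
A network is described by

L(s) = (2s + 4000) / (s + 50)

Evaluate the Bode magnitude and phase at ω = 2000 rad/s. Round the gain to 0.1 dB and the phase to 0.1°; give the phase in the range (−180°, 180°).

9.0 dB, -43.6°

Substitute s = j2000:
Numerator: 2(j2000) + 4000 = 4000 + j4000
Denominator: (j2000) + 50 = 50 + j2000
|N| = √(4000² + 4000²) ≈ 5656.9, ∠N ≈ 45.00°
|D| = √(50² + 2000²) ≈ 2000.6, ∠D ≈ 88.57°
|L| = 5656.9 / 2000.6 ≈ 2.8276
Gain = 20 log₁₀(2.8276) ≈ 9.03 dB
∠L = 45.00° − 88.57° = -43.57°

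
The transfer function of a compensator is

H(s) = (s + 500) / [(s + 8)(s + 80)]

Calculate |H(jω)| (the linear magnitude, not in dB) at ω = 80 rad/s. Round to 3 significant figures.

At s = jω = j80:
zero (s+500): 500 + j80 → |·| = √(500²+80²) = √256400 ≈ 506.36, ∠ = arctan(80/500) ≈ 9.09°
pole (s+8): 8 + j80 → |·| = √(8²+80²) = √6464 ≈ 80.399, ∠ = arctan(80/8) ≈ 84.29°
pole (s+80): 80 + j80 → |·| = √(80²+80²) = √12800 ≈ 113.14, ∠ = arctan(80/80) ≈ 45.00°
|H| = 1 · 506.36 / 9096.3 ≈ 0.055667

0.0557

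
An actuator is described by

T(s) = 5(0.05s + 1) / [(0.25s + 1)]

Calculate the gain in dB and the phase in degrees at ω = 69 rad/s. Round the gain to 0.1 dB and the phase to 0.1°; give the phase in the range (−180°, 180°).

At ω = 69 rad/s:
zero (1 + j69·0.05) = 1 + j3.45 → |·| ≈ 3.592, ∠ ≈ 73.84°
pole (1 + j69·0.25) = 1 + j17.25 → |·| ≈ 17.279, ∠ ≈ 86.68°
|T| = 5 · 3.592 / (17.279) ≈ 1.0394
Gain = 20 log₁₀(1.0394) ≈ 0.34 dB
∠T = (73.84°) − (86.68°) = -12.84°

0.3 dB, -12.8°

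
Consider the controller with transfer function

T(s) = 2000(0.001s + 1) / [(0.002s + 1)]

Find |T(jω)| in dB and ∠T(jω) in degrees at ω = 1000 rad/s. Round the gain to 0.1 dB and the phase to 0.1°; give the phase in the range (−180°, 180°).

At ω = 1000 rad/s:
zero (1 + j1000·0.001) = 1 + j1 → |·| ≈ 1.4142, ∠ ≈ 45.00°
pole (1 + j1000·0.002) = 1 + j2 → |·| ≈ 2.2361, ∠ ≈ 63.43°
|T| = 2000 · 1.4142 / (2.2361) ≈ 1264.9
Gain = 20 log₁₀(1264.9) ≈ 62.04 dB
∠T = (45.00°) − (63.43°) = -18.43°

62.0 dB, -18.4°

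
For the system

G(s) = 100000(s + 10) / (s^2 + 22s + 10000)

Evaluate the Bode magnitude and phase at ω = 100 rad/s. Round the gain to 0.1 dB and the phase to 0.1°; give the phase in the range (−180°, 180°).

73.2 dB, -5.7°

At s = jω = j100:
zero (s+10): 10 + j100 → |·| = √(10²+100²) = √10100 ≈ 100.5, ∠ = arctan(100/10) ≈ 84.29°
quadratic: (j100)² + 22·j100 + 10000 = 0 + j2200 → |·| ≈ 2200, ∠ ≈ 90.00°
|G| = 100000 · 100.5 / 2200 ≈ 4568.2
Gain = 20 log₁₀(4568.2) ≈ 73.19 dB
∠G = 84.29° − 90.00° = -5.71°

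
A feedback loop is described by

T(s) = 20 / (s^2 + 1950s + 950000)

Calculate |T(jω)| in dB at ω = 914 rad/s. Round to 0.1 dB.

Substitute s = j914:
Numerator: 20 = 20 + j0
Denominator: (j914)^2 + 1950(j914) + 950000 = 114604 + j1782300
|N| = √(20² + 0²) ≈ 20, ∠N ≈ 0.00°
|D| = √(114604² + 1782300²) ≈ 1.786e+06, ∠D ≈ 86.32°
|T| = 20 / 1.786e+06 ≈ 1.1198e-05
Gain = 20 log₁₀(1.1198e-05) ≈ -99.02 dB

-99.0 dB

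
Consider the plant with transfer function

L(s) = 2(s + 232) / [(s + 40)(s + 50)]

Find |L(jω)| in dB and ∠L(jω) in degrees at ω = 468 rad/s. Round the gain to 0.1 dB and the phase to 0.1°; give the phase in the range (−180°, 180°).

At s = jω = j468:
zero (s+232): 232 + j468 → |·| = √(232²+468²) = √272848 ≈ 522.35, ∠ = arctan(468/232) ≈ 63.63°
pole (s+40): 40 + j468 → |·| = √(40²+468²) = √220624 ≈ 469.71, ∠ = arctan(468/40) ≈ 85.11°
pole (s+50): 50 + j468 → |·| = √(50²+468²) = √221524 ≈ 470.66, ∠ = arctan(468/50) ≈ 83.90°
|L| = 2 · 522.35 / 2.2107e+05 ≈ 0.0047257
Gain = 20 log₁₀(0.0047257) ≈ -46.51 dB
∠L = 63.63° − 169.01° = -105.38°

-46.5 dB, -105.4°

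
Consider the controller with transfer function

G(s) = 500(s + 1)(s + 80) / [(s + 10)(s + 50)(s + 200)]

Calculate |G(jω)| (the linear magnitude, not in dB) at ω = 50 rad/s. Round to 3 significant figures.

3.17

At s = jω = j50:
zero (s+1): 1 + j50 → |·| = √(1²+50²) = √2501 ≈ 50.01, ∠ = arctan(50/1) ≈ 88.85°
zero (s+80): 80 + j50 → |·| = √(80²+50²) = √8900 ≈ 94.34, ∠ = arctan(50/80) ≈ 32.01°
pole (s+10): 10 + j50 → |·| = √(10²+50²) = √2600 ≈ 50.99, ∠ = arctan(50/10) ≈ 78.69°
pole (s+50): 50 + j50 → |·| = √(50²+50²) = √5000 ≈ 70.711, ∠ = arctan(50/50) ≈ 45.00°
pole (s+200): 200 + j50 → |·| = √(200²+50²) = √42500 ≈ 206.16, ∠ = arctan(50/200) ≈ 14.04°
|G| = 500 · 4717.9 / 7.4332e+05 ≈ 3.1735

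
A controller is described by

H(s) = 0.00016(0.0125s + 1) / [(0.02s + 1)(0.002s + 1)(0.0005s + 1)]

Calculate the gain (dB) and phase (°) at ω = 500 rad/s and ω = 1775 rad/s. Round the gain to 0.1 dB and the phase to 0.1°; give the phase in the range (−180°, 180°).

At ω = 500 rad/s:
zero (1 + j500·0.0125) = 1 + j6.25 → |·| ≈ 6.3295, ∠ ≈ 80.91°
pole (1 + j500·0.02) = 1 + j10 → |·| ≈ 10.05, ∠ ≈ 84.29°
pole (1 + j500·0.002) = 1 + j1 → |·| ≈ 1.4142, ∠ ≈ 45.00°
pole (1 + j500·0.0005) = 1 + j0.25 → |·| ≈ 1.0308, ∠ ≈ 14.04°
|H| = 0.00016 · 6.3295 / (10.05 · 1.4142 · 1.0308) ≈ 6.9125e-05
Gain = 20 log₁₀(6.9125e-05) ≈ -83.21 dB
∠H = (80.91°) − (84.29° + 45.00° + 14.04°) = -62.42°

At ω = 1775 rad/s:
zero (1 + j1775·0.0125) = 1 + j22.1875 → |·| ≈ 22.21, ∠ ≈ 87.42°
pole (1 + j1775·0.02) = 1 + j35.5 → |·| ≈ 35.514, ∠ ≈ 88.39°
pole (1 + j1775·0.002) = 1 + j3.55 → |·| ≈ 3.6882, ∠ ≈ 74.27°
pole (1 + j1775·0.0005) = 1 + j0.8875 → |·| ≈ 1.337, ∠ ≈ 41.59°
|H| = 0.00016 · 22.21 / (35.514 · 3.6882 · 1.337) ≈ 2.0292e-05
Gain = 20 log₁₀(2.0292e-05) ≈ -93.85 dB
∠H = (87.42°) − (88.39° + 74.27° + 41.59°) = -116.83°

ω = 500: -83.2 dB, -62.4°; ω = 1775: -93.9 dB, -116.8°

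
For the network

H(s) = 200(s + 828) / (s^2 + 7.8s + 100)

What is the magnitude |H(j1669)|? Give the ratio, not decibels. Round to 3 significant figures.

0.134

At s = jω = j1669:
zero (s+828): 828 + j1669 → |·| = √(828²+1669²) = √3471145 ≈ 1863.1, ∠ = arctan(1669/828) ≈ 63.61°
quadratic: (j1669)² + 7.8·j1669 + 100 = -2785461 + j13018.2 → |·| ≈ 2.7855e+06, ∠ ≈ 179.73°
|H| = 200 · 1863.1 / 2.7855e+06 ≈ 0.13377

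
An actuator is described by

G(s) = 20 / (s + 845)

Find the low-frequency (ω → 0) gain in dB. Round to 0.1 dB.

G(0) = 20 / (845) ≈ 0.023669
20 log₁₀(0.023669) ≈ -32.52 dB

-32.5 dB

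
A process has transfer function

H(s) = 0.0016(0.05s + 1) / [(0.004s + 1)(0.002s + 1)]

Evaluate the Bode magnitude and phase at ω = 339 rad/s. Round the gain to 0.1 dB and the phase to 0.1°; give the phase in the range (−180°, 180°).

-37.5 dB, -1.1°

At ω = 339 rad/s:
zero (1 + j339·0.05) = 1 + j16.95 → |·| ≈ 16.979, ∠ ≈ 86.62°
pole (1 + j339·0.004) = 1 + j1.356 → |·| ≈ 1.6849, ∠ ≈ 53.59°
pole (1 + j339·0.002) = 1 + j0.678 → |·| ≈ 1.2082, ∠ ≈ 34.14°
|H| = 0.0016 · 16.979 / (1.6849 · 1.2082) ≈ 0.013345
Gain = 20 log₁₀(0.013345) ≈ -37.49 dB
∠H = (86.62°) − (53.59° + 34.14°) = -1.11°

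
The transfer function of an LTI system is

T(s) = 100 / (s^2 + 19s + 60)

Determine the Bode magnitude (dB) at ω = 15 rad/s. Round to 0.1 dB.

-10.4 dB

Substitute s = j15:
Numerator: 100 = 100 + j0
Denominator: (j15)^2 + 19(j15) + 60 = -165 + j285
|N| = √(100² + 0²) ≈ 100, ∠N ≈ 0.00°
|D| = √(165² + 285²) ≈ 329.32, ∠D ≈ 120.07°
|T| = 100 / 329.32 ≈ 0.30366
Gain = 20 log₁₀(0.30366) ≈ -10.35 dB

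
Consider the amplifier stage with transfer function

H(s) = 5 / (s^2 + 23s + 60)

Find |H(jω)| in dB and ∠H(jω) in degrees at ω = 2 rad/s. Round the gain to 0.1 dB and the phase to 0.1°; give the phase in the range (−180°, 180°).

-23.2 dB, -39.4°

Substitute s = j2:
Numerator: 5 = 5 + j0
Denominator: (j2)^2 + 23(j2) + 60 = 56 + j46
|N| = √(5² + 0²) ≈ 5, ∠N ≈ 0.00°
|D| = √(56² + 46²) ≈ 72.471, ∠D ≈ 39.40°
|H| = 5 / 72.471 ≈ 0.068993
Gain = 20 log₁₀(0.068993) ≈ -23.22 dB
∠H = 0.00° − 39.40° = -39.40°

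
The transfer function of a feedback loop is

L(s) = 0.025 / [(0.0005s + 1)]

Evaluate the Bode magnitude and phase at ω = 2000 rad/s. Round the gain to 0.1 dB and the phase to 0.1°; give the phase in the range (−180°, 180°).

-35.1 dB, -45.0°

At ω = 2000 rad/s:
pole (1 + j2000·0.0005) = 1 + j1 → |·| ≈ 1.4142, ∠ ≈ 45.00°
|L| = 0.025 · 1 / (1.4142) ≈ 0.017678
Gain = 20 log₁₀(0.017678) ≈ -35.05 dB
∠L = (0°) − (45.00°) = -45.00°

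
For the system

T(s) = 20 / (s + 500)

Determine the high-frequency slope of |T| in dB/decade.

Each pole contributes −20 dB/decade at high frequency; each zero contributes +20 dB/decade.
Net: 0 zero(s) − 1 pole(s) → -20 dB/decade.

-20 dB/decade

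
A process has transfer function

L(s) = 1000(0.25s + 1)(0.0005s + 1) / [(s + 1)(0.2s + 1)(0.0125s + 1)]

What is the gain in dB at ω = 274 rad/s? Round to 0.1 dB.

At ω = 274 rad/s:
zero (1 + j274·0.25) = 1 + j68.5 → |·| ≈ 68.507, ∠ ≈ 89.16°
zero (1 + j274·0.0005) = 1 + j0.137 → |·| ≈ 1.0093, ∠ ≈ 7.80°
pole (1 + j274·1) = 1 + j274 → |·| ≈ 274, ∠ ≈ 89.79°
pole (1 + j274·0.2) = 1 + j54.8 → |·| ≈ 54.809, ∠ ≈ 88.95°
pole (1 + j274·0.0125) = 1 + j3.425 → |·| ≈ 3.568, ∠ ≈ 73.72°
|L| = 1000 · 68.507 · 1.0093 / (274 · 54.809 · 3.568) ≈ 1.2904
Gain = 20 log₁₀(1.2904) ≈ 2.21 dB

2.2 dB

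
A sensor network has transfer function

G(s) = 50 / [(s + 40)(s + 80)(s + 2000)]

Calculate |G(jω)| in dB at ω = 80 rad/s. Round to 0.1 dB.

-112.2 dB

At s = jω = j80:
pole (s+40): 40 + j80 → |·| = √(40²+80²) = √8000 ≈ 89.443, ∠ = arctan(80/40) ≈ 63.43°
pole (s+80): 80 + j80 → |·| = √(80²+80²) = √12800 ≈ 113.14, ∠ = arctan(80/80) ≈ 45.00°
pole (s+2000): 2000 + j80 → |·| = √(2000²+80²) = √4006400 ≈ 2001.6, ∠ = arctan(80/2000) ≈ 2.29°
|G| = 50 / 2.0255e+07 ≈ 2.4685e-06
Gain = 20 log₁₀(2.4685e-06) ≈ -112.15 dB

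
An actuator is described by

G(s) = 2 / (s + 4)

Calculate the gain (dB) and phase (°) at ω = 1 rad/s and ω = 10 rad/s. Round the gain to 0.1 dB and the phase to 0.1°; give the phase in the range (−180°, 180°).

Substitute s = j1:
Numerator: 2 = 2 + j0
Denominator: (j1) + 4 = 4 + j1
|N| = √(2² + 0²) ≈ 2, ∠N ≈ 0.00°
|D| = √(4² + 1²) ≈ 4.1231, ∠D ≈ 14.04°
|G| = 2 / 4.1231 ≈ 0.48507
Gain = 20 log₁₀(0.48507) ≈ -6.28 dB
∠G = 0.00° − 14.04° = -14.04°

Substitute s = j10:
Numerator: 2 = 2 + j0
Denominator: (j10) + 4 = 4 + j10
|N| = √(2² + 0²) ≈ 2, ∠N ≈ 0.00°
|D| = √(4² + 10²) ≈ 10.77, ∠D ≈ 68.20°
|G| = 2 / 10.77 ≈ 0.1857
Gain = 20 log₁₀(0.1857) ≈ -14.62 dB
∠G = 0.00° − 68.20° = -68.20°

ω = 1: -6.3 dB, -14.0°; ω = 10: -14.6 dB, -68.2°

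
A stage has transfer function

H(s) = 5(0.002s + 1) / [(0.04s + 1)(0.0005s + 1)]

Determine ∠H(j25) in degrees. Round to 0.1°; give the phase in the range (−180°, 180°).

-42.9°

At ω = 25 rad/s:
zero (1 + j25·0.002) = 1 + j0.05 → |·| ≈ 1.0012, ∠ ≈ 2.86°
pole (1 + j25·0.04) = 1 + j1 → |·| ≈ 1.4142, ∠ ≈ 45.00°
pole (1 + j25·0.0005) = 1 + j0.0125 → |·| ≈ 1.0001, ∠ ≈ 0.72°
∠H = (2.86°) − (45.00° + 0.72°) = -42.86°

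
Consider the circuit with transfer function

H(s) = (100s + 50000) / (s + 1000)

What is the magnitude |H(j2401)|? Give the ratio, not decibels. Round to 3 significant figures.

94.3

Substitute s = j2401:
Numerator: 100(j2401) + 50000 = 50000 + j240100
Denominator: (j2401) + 1000 = 1000 + j2401
|N| = √(50000² + 240100²) ≈ 2.4525e+05, ∠N ≈ 78.24°
|D| = √(1000² + 2401²) ≈ 2600.9, ∠D ≈ 67.39°
|H| = 2.4525e+05 / 2600.9 ≈ 94.294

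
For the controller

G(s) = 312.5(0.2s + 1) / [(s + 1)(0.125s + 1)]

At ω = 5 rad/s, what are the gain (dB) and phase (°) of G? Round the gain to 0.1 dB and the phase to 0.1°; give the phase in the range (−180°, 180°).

37.3 dB, -65.7°

At ω = 5 rad/s:
zero (1 + j5·0.2) = 1 + j1 → |·| ≈ 1.4142, ∠ ≈ 45.00°
pole (1 + j5·1) = 1 + j5 → |·| ≈ 5.099, ∠ ≈ 78.69°
pole (1 + j5·0.125) = 1 + j0.625 → |·| ≈ 1.1792, ∠ ≈ 32.01°
|G| = 312.5 · 1.4142 / (5.099 · 1.1792) ≈ 73.5
Gain = 20 log₁₀(73.5) ≈ 37.33 dB
∠G = (45.00°) − (78.69° + 32.01°) = -65.70°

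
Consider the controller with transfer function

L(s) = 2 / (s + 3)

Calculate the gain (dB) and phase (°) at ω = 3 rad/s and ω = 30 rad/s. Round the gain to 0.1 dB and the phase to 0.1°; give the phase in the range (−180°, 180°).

ω = 3: -6.5 dB, -45.0°; ω = 30: -23.6 dB, -84.3°

At s = jω = j3:
pole (s+3): 3 + j3 → |·| = √(3²+3²) = √18 ≈ 4.2426, ∠ = arctan(3/3) ≈ 45.00°
|L| = 2 / 4.2426 ≈ 0.47141
Gain = 20 log₁₀(0.47141) ≈ -6.53 dB
∠L = 0.00° − 45.00° = -45.00°

At s = jω = j30:
pole (s+3): 3 + j30 → |·| = √(3²+30²) = √909 ≈ 30.15, ∠ = arctan(30/3) ≈ 84.29°
|L| = 2 / 30.15 ≈ 0.066335
Gain = 20 log₁₀(0.066335) ≈ -23.57 dB
∠L = 0.00° − 84.29° = -84.29°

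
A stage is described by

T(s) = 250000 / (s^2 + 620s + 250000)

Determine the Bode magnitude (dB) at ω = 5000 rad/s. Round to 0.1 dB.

At s = jω = j5000:
quadratic: (j5000)² + 620·j5000 + 250000 = -24750000 + j3100000 → |·| ≈ 2.4943e+07, ∠ ≈ 172.86°
|T| = 250000 / 2.4943e+07 ≈ 0.010023
Gain = 20 log₁₀(0.010023) ≈ -39.98 dB

-40.0 dB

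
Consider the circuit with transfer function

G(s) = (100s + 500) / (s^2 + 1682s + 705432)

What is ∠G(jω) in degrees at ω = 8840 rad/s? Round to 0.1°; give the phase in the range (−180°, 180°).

Substitute s = j8840:
Numerator: 100(j8840) + 500 = 500 + j884000
Denominator: (j8840)^2 + 1682(j8840) + 705432 = -77440168 + j14868880
|N| = √(500² + 884000²) ≈ 8.84e+05, ∠N ≈ 89.97°
|D| = √(77440168² + 14868880²) ≈ 7.8855e+07, ∠D ≈ 169.13°
∠G = 89.97° − 169.13° = -79.16°

-79.2°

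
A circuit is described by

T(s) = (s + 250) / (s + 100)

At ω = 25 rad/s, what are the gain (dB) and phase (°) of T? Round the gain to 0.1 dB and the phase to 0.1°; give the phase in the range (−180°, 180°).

Substitute s = j25:
Numerator: (j25) + 250 = 250 + j25
Denominator: (j25) + 100 = 100 + j25
|N| = √(250² + 25²) ≈ 251.25, ∠N ≈ 5.71°
|D| = √(100² + 25²) ≈ 103.08, ∠D ≈ 14.04°
|T| = 251.25 / 103.08 ≈ 2.4374
Gain = 20 log₁₀(2.4374) ≈ 7.74 dB
∠T = 5.71° − 14.04° = -8.33°

7.7 dB, -8.3°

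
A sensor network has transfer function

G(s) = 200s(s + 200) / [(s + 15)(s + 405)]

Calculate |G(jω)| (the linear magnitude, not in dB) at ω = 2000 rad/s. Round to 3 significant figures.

197

At s = jω = j2000:
zero (s+200): 200 + j2000 → |·| = √(200²+2000²) = √4040000 ≈ 2010, ∠ = arctan(2000/200) ≈ 84.29°
zero at origin: s = j2000 → |·| = 2000, ∠ = 90.00°
pole (s+15): 15 + j2000 → |·| = √(15²+2000²) = √4000225 ≈ 2000.1, ∠ = arctan(2000/15) ≈ 89.57°
pole (s+405): 405 + j2000 → |·| = √(405²+2000²) = √4164025 ≈ 2040.6, ∠ = arctan(2000/405) ≈ 78.55°
|G| = 200 · 4.02e+06 / 4.0814e+06 ≈ 196.99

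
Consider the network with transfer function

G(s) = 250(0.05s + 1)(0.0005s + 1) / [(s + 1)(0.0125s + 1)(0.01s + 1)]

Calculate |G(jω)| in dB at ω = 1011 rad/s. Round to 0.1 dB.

At ω = 1011 rad/s:
zero (1 + j1011·0.05) = 1 + j50.55 → |·| ≈ 50.56, ∠ ≈ 88.87°
zero (1 + j1011·0.0005) = 1 + j0.5055 → |·| ≈ 1.1205, ∠ ≈ 26.82°
pole (1 + j1011·1) = 1 + j1011 → |·| ≈ 1011, ∠ ≈ 89.94°
pole (1 + j1011·0.0125) = 1 + j12.6375 → |·| ≈ 12.677, ∠ ≈ 85.48°
pole (1 + j1011·0.01) = 1 + j10.11 → |·| ≈ 10.159, ∠ ≈ 84.35°
|G| = 250 · 50.56 · 1.1205 / (1011 · 12.677 · 10.159) ≈ 0.10878
Gain = 20 log₁₀(0.10878) ≈ -19.27 dB

-19.3 dB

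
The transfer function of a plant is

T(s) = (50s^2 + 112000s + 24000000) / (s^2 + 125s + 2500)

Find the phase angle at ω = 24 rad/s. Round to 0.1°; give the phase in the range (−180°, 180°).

Substitute s = j24:
Numerator: 50(j24)^2 + 112000(j24) + 24000000 = 23971200 + j2688000
Denominator: (j24)^2 + 125(j24) + 2500 = 1924 + j3000
|N| = √(23971200² + 2688000²) ≈ 2.4121e+07, ∠N ≈ 6.40°
|D| = √(1924² + 3000²) ≈ 3564, ∠D ≈ 57.33°
∠T = 6.40° − 57.33° = -50.93°

-50.9°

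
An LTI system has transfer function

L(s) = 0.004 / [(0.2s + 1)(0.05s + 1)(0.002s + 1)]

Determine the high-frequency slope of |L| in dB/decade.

Each pole contributes −20 dB/decade at high frequency; each zero contributes +20 dB/decade.
Net: 0 zero(s) − 3 pole(s) → -60 dB/decade.

-60 dB/decade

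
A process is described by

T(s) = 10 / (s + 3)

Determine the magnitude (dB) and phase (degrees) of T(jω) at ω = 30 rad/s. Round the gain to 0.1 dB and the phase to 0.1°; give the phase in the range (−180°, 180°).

At s = jω = j30:
pole (s+3): 3 + j30 → |·| = √(3²+30²) = √909 ≈ 30.15, ∠ = arctan(30/3) ≈ 84.29°
|T| = 10 / 30.15 ≈ 0.33167
Gain = 20 log₁₀(0.33167) ≈ -9.59 dB
∠T = 0.00° − 84.29° = -84.29°

-9.6 dB, -84.3°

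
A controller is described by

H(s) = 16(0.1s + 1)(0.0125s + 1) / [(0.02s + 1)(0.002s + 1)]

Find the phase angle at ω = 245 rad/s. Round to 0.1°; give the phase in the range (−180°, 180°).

55.0°

At ω = 245 rad/s:
zero (1 + j245·0.1) = 1 + j24.5 → |·| ≈ 24.52, ∠ ≈ 87.66°
zero (1 + j245·0.0125) = 1 + j3.0625 → |·| ≈ 3.2216, ∠ ≈ 71.92°
pole (1 + j245·0.02) = 1 + j4.9 → |·| ≈ 5.001, ∠ ≈ 78.47°
pole (1 + j245·0.002) = 1 + j0.49 → |·| ≈ 1.1136, ∠ ≈ 26.10°
∠H = (87.66° + 71.92°) − (78.47° + 26.10°) = 55.01°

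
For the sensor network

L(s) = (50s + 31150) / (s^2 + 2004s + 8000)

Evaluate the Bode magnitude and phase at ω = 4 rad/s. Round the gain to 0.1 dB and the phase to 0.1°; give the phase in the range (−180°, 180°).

8.8 dB, -44.7°

Substitute s = j4:
Numerator: 50(j4) + 31150 = 31150 + j200
Denominator: (j4)^2 + 2004(j4) + 8000 = 7984 + j8016
|N| = √(31150² + 200²) ≈ 31151, ∠N ≈ 0.37°
|D| = √(7984² + 8016²) ≈ 11314, ∠D ≈ 45.11°
|L| = 31151 / 11314 ≈ 2.7533
Gain = 20 log₁₀(2.7533) ≈ 8.80 dB
∠L = 0.37° − 45.11° = -44.74°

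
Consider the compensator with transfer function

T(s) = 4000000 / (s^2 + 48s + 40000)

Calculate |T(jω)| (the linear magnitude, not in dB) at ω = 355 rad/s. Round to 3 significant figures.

At s = jω = j355:
quadratic: (j355)² + 48·j355 + 40000 = -86025 + j17040 → |·| ≈ 87696, ∠ ≈ 168.80°
|T| = 4000000 / 87696 ≈ 45.612

45.6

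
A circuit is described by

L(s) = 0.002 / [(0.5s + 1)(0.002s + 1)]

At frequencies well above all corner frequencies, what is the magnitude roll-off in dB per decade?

Each pole contributes −20 dB/decade at high frequency; each zero contributes +20 dB/decade.
Net: 0 zero(s) − 2 pole(s) → -40 dB/decade.

-40 dB/decade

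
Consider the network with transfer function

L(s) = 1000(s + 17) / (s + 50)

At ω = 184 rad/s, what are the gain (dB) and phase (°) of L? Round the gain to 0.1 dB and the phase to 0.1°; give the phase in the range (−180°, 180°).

59.7 dB, 9.9°

At s = jω = j184:
zero (s+17): 17 + j184 → |·| = √(17²+184²) = √34145 ≈ 184.78, ∠ = arctan(184/17) ≈ 84.72°
pole (s+50): 50 + j184 → |·| = √(50²+184²) = √36356 ≈ 190.67, ∠ = arctan(184/50) ≈ 74.80°
|L| = 1000 · 184.78 / 190.67 ≈ 969.11
Gain = 20 log₁₀(969.11) ≈ 59.73 dB
∠L = 84.72° − 74.80° = 9.92°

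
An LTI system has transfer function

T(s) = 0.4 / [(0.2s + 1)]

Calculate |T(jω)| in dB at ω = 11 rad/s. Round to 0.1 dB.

At ω = 11 rad/s:
pole (1 + j11·0.2) = 1 + j2.2 → |·| ≈ 2.4166, ∠ ≈ 65.56°
|T| = 0.4 · 1 / (2.4166) ≈ 0.16552
Gain = 20 log₁₀(0.16552) ≈ -15.62 dB

-15.6 dB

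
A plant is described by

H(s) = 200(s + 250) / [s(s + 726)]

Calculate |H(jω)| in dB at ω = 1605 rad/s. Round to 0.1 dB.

At s = jω = j1605:
zero (s+250): 250 + j1605 → |·| = √(250²+1605²) = √2638525 ≈ 1624.4, ∠ = arctan(1605/250) ≈ 81.15°
pole (s+726): 726 + j1605 → |·| = √(726²+1605²) = √3103101 ≈ 1761.6, ∠ = arctan(1605/726) ≈ 65.66°
pole at origin: |s| = 1605, ∠ = 90.00° (in denominator)
|H| = 200 · 1624.4 / 2.8274e+06 ≈ 0.1149
Gain = 20 log₁₀(0.1149) ≈ -18.79 dB

-18.8 dB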